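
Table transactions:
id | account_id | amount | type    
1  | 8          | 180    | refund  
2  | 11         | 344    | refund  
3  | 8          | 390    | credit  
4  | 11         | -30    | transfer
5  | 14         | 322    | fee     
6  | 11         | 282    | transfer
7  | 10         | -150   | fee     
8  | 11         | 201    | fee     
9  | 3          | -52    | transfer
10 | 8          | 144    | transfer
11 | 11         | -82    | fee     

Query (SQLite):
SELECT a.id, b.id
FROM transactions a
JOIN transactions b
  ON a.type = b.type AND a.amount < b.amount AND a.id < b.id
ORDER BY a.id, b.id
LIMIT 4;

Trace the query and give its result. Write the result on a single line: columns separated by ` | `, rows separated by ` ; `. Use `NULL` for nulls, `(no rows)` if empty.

1 | 2 ; 4 | 6 ; 4 | 10 ; 7 | 8

Pairs (a,b) with same type, a.amount < b.amount, a.id < b.id.
type groups: credit:{3} fee:{5,7,8,11} refund:{1,2} transfer:{4,6,9,10}
Ordered by (a.id, b.id); first 4.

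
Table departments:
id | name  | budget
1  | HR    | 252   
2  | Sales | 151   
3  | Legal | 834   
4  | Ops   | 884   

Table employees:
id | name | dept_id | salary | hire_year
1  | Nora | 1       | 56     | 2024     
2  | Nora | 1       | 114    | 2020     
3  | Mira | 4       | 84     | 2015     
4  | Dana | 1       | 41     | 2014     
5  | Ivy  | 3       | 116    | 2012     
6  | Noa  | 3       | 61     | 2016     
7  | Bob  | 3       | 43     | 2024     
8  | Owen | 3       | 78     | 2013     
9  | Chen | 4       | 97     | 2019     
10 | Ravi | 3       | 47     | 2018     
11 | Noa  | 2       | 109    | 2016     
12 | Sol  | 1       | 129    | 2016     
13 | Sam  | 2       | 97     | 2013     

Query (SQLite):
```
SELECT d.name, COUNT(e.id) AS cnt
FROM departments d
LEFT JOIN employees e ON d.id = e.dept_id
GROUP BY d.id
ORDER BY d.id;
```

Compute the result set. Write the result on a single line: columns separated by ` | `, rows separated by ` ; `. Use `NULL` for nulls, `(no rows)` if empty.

HR | 4 ; Sales | 2 ; Legal | 5 ; Ops | 2

LEFT JOIN keeps every departments row; unmatched ones get NULL for employees columns.
Group by departments.id and compute COUNT(e.id). COUNT(col) of an all-NULL group is 0.
  1: ids {1, 2, 4, 12} → COUNT(e.id)=4
  2: ids {11, 13} → COUNT(e.id)=2
  3: ids {5, 6, 7, 8, 10} → COUNT(e.id)=5
  4: ids {3, 9} → COUNT(e.id)=2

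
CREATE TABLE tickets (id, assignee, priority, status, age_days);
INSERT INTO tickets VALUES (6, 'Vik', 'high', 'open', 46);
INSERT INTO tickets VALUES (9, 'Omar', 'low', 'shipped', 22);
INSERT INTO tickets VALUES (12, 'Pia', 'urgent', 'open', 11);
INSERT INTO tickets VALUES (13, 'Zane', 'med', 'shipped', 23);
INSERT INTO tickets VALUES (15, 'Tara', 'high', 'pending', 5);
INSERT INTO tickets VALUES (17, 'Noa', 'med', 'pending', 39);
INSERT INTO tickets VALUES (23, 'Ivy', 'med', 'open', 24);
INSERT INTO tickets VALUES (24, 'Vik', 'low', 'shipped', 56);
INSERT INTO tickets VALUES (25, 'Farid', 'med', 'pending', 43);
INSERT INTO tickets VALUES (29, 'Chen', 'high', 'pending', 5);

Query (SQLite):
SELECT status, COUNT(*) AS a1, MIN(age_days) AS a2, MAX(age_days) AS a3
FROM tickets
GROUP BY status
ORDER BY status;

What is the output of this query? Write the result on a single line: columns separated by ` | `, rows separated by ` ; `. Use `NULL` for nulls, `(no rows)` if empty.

open | 3 | 11 | 46 ; pending | 4 | 5 | 43 ; shipped | 3 | 22 | 56

Group tickets by status.
Per group compute: COUNT(*), MIN(age_days), MAX(age_days).
  open: ids {6, 12, 23} → COUNT(*)=3, MIN(age_days)=11, MAX(age_days)=46
  pending: ids {15, 17, 25, 29} → COUNT(*)=4, MIN(age_days)=5, MAX(age_days)=43
  shipped: ids {9, 13, 24} → COUNT(*)=3, MIN(age_days)=22, MAX(age_days)=56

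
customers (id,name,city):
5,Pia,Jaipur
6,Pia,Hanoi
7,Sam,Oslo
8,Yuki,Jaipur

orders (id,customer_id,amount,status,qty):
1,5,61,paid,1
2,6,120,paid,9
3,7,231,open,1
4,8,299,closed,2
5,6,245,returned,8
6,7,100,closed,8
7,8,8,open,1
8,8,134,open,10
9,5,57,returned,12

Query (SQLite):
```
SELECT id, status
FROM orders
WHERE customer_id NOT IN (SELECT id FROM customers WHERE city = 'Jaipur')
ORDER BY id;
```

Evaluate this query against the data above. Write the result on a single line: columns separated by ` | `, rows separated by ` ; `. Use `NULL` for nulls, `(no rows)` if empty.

2 | paid ; 3 | open ; 5 | returned ; 6 | closed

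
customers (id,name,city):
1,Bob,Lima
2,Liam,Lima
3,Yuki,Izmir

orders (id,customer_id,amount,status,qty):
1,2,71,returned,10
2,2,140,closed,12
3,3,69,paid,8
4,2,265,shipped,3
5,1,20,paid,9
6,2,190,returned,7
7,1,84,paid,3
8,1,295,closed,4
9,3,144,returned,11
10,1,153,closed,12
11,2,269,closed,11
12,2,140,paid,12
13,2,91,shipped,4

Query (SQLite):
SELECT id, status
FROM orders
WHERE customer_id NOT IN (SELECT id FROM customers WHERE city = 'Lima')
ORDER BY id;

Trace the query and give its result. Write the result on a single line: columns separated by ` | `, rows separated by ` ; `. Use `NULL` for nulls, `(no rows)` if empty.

3 | paid ; 9 | returned

Inner query: customers.id where city = 'Lima'.
Outer: keep orders rows whose customer_id is not in that set.
Inner query → {1, 2}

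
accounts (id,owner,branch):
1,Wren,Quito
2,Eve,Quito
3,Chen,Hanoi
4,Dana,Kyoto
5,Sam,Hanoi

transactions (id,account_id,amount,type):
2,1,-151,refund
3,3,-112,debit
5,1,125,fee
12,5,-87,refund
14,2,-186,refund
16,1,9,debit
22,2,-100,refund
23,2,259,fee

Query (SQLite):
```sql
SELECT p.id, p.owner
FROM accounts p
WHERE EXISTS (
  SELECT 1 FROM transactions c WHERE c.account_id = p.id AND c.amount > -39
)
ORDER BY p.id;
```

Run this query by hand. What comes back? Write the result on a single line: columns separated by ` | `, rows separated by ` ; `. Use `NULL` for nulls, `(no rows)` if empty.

1 | Wren ; 2 | Eve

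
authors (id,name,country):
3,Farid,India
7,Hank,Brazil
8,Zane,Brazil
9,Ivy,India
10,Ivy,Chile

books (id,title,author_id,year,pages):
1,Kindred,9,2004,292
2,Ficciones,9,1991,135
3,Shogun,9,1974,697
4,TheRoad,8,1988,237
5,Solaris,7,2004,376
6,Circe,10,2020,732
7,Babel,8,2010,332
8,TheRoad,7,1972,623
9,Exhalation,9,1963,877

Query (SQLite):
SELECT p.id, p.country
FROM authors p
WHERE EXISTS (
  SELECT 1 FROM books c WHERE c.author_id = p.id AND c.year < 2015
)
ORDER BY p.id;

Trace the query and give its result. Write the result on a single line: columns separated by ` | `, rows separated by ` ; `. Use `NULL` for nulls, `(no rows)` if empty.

7 | Brazil ; 8 | Brazil ; 9 | India

For each authors row, check whether any books with matching author_id has year < 2015.
Keep rows where that is true.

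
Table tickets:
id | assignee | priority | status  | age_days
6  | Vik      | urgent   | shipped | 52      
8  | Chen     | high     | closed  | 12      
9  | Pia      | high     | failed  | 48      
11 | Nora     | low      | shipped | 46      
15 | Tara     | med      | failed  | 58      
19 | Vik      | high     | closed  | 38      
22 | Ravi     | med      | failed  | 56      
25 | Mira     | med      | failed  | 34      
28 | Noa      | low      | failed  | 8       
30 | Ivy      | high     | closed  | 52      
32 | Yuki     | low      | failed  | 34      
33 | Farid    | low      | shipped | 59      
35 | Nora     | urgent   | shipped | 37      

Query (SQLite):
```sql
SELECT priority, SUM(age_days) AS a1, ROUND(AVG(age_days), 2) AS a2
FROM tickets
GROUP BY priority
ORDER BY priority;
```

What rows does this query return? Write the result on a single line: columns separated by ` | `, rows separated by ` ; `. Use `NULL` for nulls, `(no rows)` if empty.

Group tickets by priority.
Per group compute: SUM(age_days), ROUND(AVG(age_days), 2).
  high: ids {8, 9, 19, 30} → SUM(age_days)=150, ROUND(AVG(age_days), 2)=37.5
  low: ids {11, 28, 32, 33} → SUM(age_days)=147, ROUND(AVG(age_days), 2)=36.75
  med: ids {15, 22, 25} → SUM(age_days)=148, ROUND(AVG(age_days), 2)=49.33
  urgent: ids {6, 35} → SUM(age_days)=89, ROUND(AVG(age_days), 2)=44.5

high | 150 | 37.5 ; low | 147 | 36.75 ; med | 148 | 49.33 ; urgent | 89 | 44.5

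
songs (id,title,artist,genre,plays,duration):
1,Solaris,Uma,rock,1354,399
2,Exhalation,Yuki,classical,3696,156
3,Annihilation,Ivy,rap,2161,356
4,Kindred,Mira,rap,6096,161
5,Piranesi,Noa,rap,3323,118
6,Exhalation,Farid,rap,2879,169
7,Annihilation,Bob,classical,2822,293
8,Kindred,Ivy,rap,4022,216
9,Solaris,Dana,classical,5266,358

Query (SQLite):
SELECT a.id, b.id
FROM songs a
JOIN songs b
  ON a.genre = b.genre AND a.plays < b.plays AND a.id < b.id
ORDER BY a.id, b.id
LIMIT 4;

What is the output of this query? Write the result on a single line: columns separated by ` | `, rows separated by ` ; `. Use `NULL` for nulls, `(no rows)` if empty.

2 | 9 ; 3 | 4 ; 3 | 5 ; 3 | 6

Pairs (a,b) with same genre, a.plays < b.plays, a.id < b.id.
genre groups: classical:{2,7,9} rap:{3,4,5,6,8} rock:{1}
Ordered by (a.id, b.id); first 4.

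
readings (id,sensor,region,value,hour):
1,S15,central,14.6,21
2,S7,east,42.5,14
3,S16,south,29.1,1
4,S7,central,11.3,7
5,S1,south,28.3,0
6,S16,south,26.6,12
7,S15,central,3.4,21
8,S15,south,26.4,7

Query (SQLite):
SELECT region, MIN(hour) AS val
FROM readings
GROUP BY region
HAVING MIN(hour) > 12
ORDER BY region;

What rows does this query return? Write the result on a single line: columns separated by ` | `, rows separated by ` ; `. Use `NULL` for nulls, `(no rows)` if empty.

Partition readings by region; compute MIN(hour) within each group.
HAVING: keep groups where MIN(hour) > 12.
  central: ids {1, 4, 7} → MIN(hour)=7
  east: ids {2} → MIN(hour)=14
  south: ids {3, 5, 6, 8} → MIN(hour)=0

east | 14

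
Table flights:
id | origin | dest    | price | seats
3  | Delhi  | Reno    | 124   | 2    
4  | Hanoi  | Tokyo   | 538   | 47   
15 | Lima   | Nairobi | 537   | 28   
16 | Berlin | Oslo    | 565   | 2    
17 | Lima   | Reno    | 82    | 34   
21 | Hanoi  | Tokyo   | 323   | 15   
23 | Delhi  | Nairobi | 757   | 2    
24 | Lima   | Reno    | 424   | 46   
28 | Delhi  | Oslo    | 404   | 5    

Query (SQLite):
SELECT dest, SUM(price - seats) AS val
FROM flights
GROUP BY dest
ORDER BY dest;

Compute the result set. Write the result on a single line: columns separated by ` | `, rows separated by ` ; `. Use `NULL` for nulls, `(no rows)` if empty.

Nairobi | 1264 ; Oslo | 962 ; Reno | 548 ; Tokyo | 799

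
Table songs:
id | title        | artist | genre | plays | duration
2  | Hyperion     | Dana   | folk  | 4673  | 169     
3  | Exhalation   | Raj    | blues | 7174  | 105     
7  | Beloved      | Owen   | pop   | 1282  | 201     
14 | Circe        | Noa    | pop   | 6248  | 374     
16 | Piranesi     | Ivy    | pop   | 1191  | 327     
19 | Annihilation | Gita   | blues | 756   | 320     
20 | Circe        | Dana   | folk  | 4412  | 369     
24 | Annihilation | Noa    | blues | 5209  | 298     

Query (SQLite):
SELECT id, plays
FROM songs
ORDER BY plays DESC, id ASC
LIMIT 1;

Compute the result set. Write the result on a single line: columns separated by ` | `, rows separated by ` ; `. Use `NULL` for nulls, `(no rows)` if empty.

3 | 7174

Sort by plays desc, tiebreak id asc: (7174, id=3), (6248, id=14), (5209, id=24), (4673, id=2) …. Take first 1.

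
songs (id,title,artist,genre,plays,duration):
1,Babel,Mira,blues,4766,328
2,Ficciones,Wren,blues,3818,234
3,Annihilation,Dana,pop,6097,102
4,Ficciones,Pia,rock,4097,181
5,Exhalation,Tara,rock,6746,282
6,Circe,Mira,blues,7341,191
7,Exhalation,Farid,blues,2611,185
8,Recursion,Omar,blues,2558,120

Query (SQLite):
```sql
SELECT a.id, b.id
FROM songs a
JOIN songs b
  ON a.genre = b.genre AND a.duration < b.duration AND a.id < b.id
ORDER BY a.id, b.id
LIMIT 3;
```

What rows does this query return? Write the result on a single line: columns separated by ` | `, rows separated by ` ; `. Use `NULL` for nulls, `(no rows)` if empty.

4 | 5

Pairs (a,b) with same genre, a.duration < b.duration, a.id < b.id.
genre groups: blues:{1,2,6,7,8} pop:{3} rock:{4,5}
Ordered by (a.id, b.id); first 3.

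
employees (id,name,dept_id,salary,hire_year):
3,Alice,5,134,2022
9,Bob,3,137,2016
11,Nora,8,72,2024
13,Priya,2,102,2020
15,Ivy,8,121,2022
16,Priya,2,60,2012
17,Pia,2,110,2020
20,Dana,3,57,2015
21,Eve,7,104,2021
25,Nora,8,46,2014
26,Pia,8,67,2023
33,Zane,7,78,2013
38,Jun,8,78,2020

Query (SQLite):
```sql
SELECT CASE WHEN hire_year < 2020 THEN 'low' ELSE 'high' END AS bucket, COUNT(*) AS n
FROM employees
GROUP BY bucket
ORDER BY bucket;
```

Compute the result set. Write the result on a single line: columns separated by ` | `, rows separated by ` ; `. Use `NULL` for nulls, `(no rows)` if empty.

high | 8 ; low | 5

Bucket rows by hire_year < 2020 → 'low' else 'high'; count each bucket.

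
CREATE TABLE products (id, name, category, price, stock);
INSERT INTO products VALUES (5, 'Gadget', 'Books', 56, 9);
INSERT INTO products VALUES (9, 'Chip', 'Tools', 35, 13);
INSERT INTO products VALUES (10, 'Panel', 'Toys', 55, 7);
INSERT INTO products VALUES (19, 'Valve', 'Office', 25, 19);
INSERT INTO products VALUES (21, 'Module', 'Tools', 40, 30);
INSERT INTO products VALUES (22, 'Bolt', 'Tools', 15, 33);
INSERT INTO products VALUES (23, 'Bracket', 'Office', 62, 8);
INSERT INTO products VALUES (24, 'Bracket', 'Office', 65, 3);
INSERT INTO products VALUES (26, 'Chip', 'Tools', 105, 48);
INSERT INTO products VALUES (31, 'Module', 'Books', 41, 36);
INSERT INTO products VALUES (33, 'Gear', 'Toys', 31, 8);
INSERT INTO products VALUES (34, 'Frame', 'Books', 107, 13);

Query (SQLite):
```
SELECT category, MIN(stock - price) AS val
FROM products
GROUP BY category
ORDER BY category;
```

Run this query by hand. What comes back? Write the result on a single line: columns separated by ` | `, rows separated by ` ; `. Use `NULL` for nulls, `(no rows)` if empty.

For each row compute stock - price.
Group by category; take MIN of the expression per group.
  Books: ids {5, 31, 34} → MIN(stock - price)=-94
  Office: ids {19, 23, 24} → MIN(stock - price)=-62
  Tools: ids {9, 21, 22, 26} → MIN(stock - price)=-57
  Toys: ids {10, 33} → MIN(stock - price)=-48

Books | -94 ; Office | -62 ; Tools | -57 ; Toys | -48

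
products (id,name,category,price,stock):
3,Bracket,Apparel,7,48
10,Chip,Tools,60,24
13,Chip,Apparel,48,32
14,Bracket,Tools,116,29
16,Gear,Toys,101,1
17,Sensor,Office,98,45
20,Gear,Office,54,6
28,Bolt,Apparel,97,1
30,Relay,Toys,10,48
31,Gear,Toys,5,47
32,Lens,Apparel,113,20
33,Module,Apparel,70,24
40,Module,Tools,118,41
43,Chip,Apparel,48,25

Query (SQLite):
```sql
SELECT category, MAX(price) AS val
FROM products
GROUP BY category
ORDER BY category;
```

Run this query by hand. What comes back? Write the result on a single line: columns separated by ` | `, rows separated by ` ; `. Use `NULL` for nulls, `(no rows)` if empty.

Partition products by category; compute MAX(price) within each group.
  Apparel: ids {3, 13, 28, 32, 33, 43} → MAX(price)=113
  Office: ids {17, 20} → MAX(price)=98
  Tools: ids {10, 14, 40} → MAX(price)=118
  Toys: ids {16, 30, 31} → MAX(price)=101

Apparel | 113 ; Office | 98 ; Tools | 118 ; Toys | 101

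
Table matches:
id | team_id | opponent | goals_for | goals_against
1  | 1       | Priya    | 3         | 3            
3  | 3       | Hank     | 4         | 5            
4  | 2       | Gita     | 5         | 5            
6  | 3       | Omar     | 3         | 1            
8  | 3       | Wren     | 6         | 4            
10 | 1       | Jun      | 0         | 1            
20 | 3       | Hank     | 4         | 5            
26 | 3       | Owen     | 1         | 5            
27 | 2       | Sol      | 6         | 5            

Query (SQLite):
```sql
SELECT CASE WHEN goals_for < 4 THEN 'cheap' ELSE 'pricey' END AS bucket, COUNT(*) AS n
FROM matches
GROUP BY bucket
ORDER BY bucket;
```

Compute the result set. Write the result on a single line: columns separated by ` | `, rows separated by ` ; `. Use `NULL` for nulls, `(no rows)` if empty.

Bucket rows by goals_for < 4 → 'cheap' else 'pricey'; count each bucket.

cheap | 4 ; pricey | 5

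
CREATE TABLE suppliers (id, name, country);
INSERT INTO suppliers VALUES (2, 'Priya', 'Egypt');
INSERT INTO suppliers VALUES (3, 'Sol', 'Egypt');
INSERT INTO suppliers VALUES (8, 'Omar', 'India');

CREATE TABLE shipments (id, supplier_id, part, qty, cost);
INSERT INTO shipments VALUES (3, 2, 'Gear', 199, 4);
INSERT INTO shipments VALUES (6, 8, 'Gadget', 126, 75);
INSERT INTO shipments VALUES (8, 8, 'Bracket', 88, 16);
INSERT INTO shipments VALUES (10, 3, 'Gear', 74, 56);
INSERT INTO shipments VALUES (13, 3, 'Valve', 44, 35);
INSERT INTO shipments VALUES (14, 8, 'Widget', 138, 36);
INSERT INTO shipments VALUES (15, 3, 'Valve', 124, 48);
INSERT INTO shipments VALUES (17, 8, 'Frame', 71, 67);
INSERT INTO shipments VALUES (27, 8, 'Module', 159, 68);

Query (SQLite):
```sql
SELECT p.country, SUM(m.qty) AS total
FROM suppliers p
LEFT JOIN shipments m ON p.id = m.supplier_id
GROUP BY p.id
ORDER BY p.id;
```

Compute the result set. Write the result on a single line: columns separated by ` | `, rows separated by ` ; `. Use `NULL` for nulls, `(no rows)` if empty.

LEFT JOIN keeps every suppliers row; unmatched ones get NULL for shipments columns.
Group by suppliers.id and compute SUM(m.qty). SUM over an all-NULL group is NULL.
  2: ids {3} → SUM(m.qty)=199
  3: ids {10, 13, 15} → SUM(m.qty)=242
  8: ids {6, 8, 14, 17, 27} → SUM(m.qty)=582

Egypt | 199 ; Egypt | 242 ; India | 582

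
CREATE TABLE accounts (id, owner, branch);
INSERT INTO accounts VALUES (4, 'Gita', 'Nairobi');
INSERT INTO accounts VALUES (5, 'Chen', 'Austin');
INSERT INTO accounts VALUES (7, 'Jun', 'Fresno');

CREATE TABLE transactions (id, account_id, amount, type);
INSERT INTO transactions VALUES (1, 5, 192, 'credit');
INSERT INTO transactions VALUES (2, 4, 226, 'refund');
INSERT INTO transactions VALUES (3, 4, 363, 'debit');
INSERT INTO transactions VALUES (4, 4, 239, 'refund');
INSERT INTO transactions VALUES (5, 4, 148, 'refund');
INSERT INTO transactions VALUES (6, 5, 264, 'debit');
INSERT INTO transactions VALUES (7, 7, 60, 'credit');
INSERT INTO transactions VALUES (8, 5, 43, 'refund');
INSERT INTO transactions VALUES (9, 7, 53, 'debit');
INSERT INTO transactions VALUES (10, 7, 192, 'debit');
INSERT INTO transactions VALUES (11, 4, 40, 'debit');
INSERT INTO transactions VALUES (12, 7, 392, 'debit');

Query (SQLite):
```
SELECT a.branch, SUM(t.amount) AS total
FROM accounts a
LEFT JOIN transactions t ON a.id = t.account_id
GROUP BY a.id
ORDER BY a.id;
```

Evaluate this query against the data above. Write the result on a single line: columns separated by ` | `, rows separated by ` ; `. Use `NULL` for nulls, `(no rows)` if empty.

LEFT JOIN keeps every accounts row; unmatched ones get NULL for transactions columns.
Group by accounts.id and compute SUM(t.amount). SUM over an all-NULL group is NULL.
  4: ids {2, 3, 4, 5, 11} → SUM(t.amount)=1016
  5: ids {1, 6, 8} → SUM(t.amount)=499
  7: ids {7, 9, 10, 12} → SUM(t.amount)=697

Nairobi | 1016 ; Austin | 499 ; Fresno | 697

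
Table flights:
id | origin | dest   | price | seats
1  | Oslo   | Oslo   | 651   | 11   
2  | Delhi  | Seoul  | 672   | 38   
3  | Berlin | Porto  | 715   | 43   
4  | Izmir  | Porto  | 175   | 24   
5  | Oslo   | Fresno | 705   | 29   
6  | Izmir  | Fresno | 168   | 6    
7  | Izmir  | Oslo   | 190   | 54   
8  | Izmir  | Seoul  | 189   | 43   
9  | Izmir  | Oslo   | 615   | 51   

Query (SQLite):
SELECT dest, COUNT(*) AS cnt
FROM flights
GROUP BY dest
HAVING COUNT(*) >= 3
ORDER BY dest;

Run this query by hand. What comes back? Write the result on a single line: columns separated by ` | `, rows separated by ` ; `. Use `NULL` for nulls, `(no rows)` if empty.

Partition flights by dest; compute COUNT(*) within each group.
HAVING: keep groups with count ≥ 3.
  Fresno: ids {5, 6} → COUNT(*)=2
  Oslo: ids {1, 7, 9} → COUNT(*)=3
  Porto: ids {3, 4} → COUNT(*)=2
  Seoul: ids {2, 8} → COUNT(*)=2

Oslo | 3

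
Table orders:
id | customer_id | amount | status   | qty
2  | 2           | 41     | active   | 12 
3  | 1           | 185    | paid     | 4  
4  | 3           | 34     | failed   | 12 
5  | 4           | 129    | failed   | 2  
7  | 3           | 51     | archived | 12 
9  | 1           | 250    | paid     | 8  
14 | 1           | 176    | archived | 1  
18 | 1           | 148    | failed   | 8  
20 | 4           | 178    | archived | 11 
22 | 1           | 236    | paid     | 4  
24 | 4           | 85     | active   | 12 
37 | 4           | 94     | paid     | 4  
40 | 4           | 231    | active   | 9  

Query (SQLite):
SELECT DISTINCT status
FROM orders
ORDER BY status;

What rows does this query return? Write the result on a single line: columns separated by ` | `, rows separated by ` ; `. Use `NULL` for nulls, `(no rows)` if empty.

Collect distinct status values from orders.

active ; archived ; failed ; paid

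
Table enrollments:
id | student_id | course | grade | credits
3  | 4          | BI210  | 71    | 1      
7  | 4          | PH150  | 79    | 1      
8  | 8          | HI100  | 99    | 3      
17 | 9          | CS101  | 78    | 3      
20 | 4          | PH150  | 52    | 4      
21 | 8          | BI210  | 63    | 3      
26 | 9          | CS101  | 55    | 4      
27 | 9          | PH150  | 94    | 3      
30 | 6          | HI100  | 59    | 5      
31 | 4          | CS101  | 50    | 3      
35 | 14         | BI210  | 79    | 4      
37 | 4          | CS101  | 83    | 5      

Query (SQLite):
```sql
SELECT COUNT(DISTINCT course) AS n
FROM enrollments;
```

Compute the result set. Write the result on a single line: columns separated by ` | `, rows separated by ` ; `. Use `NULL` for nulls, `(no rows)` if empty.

4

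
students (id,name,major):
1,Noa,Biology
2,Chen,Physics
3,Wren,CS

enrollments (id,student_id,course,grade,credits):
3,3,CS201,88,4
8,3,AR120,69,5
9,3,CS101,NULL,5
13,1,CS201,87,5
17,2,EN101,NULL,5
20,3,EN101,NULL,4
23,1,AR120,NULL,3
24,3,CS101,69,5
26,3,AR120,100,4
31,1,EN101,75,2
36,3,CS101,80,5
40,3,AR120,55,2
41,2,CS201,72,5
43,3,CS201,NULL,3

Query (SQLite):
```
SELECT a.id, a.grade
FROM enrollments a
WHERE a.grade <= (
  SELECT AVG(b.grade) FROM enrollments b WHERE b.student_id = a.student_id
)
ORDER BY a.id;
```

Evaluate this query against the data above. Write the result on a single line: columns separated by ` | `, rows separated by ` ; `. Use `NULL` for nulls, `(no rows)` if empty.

8 | 69 ; 24 | 69 ; 31 | 75 ; 40 | 55 ; 41 | 72

For each enrollments row a, compute AVG(grade) over rows sharing a.student_id.
Keep row a if a.grade <= that per-group AVG.
  student_id=1: AVG(grade) = 81.0
  student_id=2: AVG(grade) = 72.0
  student_id=3: AVG(grade) = 76.833333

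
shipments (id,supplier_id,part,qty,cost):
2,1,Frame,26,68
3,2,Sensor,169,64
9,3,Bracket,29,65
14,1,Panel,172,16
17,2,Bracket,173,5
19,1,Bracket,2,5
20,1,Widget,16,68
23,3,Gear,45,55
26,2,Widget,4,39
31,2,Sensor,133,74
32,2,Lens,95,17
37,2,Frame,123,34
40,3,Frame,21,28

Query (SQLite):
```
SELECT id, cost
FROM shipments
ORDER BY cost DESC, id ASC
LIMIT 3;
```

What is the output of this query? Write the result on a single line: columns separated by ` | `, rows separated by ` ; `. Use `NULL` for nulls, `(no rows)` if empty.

Sort by cost desc, tiebreak id asc: (74, id=31), (68, id=2), (68, id=20), (65, id=9), (64, id=3), (55, id=23) …. Take first 3.

31 | 74 ; 2 | 68 ; 20 | 68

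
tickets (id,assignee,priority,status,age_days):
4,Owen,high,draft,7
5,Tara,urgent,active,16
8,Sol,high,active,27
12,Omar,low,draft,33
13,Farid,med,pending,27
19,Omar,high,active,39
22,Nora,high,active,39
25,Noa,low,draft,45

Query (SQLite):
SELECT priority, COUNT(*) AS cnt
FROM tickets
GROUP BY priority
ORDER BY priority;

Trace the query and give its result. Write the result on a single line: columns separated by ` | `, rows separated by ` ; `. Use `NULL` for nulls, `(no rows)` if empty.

high | 4 ; low | 2 ; med | 1 ; urgent | 1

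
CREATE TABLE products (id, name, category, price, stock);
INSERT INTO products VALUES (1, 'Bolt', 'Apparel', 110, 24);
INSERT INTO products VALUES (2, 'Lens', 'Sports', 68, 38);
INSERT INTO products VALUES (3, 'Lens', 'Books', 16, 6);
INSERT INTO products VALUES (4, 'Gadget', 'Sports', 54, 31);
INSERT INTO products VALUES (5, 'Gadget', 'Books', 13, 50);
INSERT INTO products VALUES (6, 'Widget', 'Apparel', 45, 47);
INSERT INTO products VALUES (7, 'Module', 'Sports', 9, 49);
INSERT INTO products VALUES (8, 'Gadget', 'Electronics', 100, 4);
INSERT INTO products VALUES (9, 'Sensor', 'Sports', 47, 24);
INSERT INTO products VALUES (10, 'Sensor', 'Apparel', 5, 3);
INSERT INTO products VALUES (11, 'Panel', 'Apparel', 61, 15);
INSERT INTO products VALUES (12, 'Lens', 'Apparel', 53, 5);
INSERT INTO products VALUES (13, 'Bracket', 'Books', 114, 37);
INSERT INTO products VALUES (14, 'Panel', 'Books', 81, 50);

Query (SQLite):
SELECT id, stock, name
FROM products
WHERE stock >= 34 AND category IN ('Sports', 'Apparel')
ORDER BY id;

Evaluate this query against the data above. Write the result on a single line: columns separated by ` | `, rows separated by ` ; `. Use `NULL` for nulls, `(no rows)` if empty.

stock >= 34: ids {2, 5, 6, 7, 13, 14}
category IN ('Sports', 'Apparel'): ids {1, 2, 4, 6, 7, 9, 10, 11, 12}
Combine with AND.

2 | 38 | Lens ; 6 | 47 | Widget ; 7 | 49 | Module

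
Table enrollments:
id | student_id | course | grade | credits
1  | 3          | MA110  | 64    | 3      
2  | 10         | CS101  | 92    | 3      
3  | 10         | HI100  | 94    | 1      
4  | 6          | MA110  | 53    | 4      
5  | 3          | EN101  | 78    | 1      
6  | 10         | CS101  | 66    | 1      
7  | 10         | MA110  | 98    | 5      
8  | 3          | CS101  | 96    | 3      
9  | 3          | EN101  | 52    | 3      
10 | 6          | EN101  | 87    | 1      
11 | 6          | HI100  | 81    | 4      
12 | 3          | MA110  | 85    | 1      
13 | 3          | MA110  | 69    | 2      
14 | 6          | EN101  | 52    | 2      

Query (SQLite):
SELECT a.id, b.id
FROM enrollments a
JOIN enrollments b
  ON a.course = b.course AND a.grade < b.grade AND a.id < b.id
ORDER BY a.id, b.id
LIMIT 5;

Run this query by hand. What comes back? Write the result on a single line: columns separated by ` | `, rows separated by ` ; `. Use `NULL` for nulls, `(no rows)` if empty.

1 | 7 ; 1 | 12 ; 1 | 13 ; 2 | 8 ; 4 | 7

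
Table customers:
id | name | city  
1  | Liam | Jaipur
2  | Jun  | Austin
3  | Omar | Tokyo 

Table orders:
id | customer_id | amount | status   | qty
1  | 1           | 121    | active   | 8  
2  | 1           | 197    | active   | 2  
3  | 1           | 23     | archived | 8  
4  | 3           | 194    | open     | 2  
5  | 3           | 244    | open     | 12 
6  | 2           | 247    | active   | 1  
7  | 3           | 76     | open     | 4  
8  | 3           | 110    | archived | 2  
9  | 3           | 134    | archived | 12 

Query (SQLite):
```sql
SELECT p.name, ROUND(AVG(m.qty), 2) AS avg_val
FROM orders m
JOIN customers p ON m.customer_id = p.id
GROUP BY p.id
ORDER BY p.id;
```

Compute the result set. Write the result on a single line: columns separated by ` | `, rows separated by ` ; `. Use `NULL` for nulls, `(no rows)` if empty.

Join each orders row to its customers via customer_id.
Group joined rows by customers.id; compute ROUND(AVG(m.qty), 2) per group.
  1: ids {1, 2, 3} → ROUND(AVG(m.qty), 2)=6
  2: ids {6} → ROUND(AVG(m.qty), 2)=1
  3: ids {4, 5, 7, 8, 9} → ROUND(AVG(m.qty), 2)=6.4

Liam | 6 ; Jun | 1 ; Omar | 6.4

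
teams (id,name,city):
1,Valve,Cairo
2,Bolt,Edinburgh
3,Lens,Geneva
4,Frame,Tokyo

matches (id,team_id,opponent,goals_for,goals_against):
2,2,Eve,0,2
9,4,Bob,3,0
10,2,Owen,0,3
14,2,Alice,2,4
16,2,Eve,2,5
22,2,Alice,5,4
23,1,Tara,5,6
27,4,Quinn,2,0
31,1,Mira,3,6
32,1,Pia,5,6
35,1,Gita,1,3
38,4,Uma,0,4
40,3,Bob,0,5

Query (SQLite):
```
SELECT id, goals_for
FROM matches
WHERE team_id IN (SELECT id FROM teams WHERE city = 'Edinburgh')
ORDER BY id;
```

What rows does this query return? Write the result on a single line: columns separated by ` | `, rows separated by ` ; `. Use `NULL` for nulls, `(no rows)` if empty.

Inner query: teams.id where city = 'Edinburgh'.
Outer: keep matches rows whose team_id is in that set.
Inner query → {2}

2 | 0 ; 10 | 0 ; 14 | 2 ; 16 | 2 ; 22 | 5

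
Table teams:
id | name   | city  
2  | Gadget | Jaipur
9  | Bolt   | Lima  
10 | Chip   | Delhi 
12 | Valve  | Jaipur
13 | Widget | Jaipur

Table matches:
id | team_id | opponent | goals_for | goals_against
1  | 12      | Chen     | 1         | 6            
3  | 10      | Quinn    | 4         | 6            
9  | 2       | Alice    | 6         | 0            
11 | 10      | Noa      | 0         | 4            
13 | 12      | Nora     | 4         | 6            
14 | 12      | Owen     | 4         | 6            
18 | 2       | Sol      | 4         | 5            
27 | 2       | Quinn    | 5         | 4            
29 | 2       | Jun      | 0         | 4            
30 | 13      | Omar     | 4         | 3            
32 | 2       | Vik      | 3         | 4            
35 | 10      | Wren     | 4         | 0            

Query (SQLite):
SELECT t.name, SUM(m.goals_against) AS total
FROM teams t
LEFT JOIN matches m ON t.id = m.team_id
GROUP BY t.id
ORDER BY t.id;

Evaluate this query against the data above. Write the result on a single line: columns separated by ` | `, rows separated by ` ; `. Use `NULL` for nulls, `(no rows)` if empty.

LEFT JOIN keeps every teams row; unmatched ones get NULL for matches columns.
Group by teams.id and compute SUM(m.goals_against). SUM over an all-NULL group is NULL.
  2: ids {9, 18, 27, 29, 32} → SUM(m.goals_against)=17
  9: ids {—} → SUM(m.goals_against)=NULL
  10: ids {3, 11, 35} → SUM(m.goals_against)=10
  12: ids {1, 13, 14} → SUM(m.goals_against)=18
  13: ids {30} → SUM(m.goals_against)=3

Gadget | 17 ; Bolt | NULL ; Chip | 10 ; Valve | 18 ; Widget | 3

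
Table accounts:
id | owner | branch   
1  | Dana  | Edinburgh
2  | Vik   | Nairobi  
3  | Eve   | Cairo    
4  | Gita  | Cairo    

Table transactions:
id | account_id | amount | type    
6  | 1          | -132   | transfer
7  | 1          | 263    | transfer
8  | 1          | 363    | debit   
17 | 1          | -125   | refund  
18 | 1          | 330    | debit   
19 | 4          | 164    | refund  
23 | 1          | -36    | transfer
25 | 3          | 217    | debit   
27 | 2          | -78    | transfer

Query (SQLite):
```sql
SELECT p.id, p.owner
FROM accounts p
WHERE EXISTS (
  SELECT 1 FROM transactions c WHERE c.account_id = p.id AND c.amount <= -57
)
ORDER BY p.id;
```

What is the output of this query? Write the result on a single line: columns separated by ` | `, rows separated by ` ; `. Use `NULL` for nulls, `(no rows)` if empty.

For each accounts row, check whether any transactions with matching account_id has amount <= -57.
Keep rows where that is true.

1 | Dana ; 2 | Vik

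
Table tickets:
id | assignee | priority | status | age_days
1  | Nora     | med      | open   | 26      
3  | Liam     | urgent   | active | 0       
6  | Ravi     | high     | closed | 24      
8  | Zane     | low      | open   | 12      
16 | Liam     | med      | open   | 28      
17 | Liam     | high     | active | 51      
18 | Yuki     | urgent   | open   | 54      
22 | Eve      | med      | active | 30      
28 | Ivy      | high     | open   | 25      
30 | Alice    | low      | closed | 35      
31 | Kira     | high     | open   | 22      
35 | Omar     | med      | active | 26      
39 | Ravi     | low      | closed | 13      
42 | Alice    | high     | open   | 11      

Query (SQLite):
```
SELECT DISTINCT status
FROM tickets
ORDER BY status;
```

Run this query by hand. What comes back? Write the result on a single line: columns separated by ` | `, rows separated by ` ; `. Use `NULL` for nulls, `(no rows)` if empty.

Collect distinct status values from tickets.

active ; closed ; open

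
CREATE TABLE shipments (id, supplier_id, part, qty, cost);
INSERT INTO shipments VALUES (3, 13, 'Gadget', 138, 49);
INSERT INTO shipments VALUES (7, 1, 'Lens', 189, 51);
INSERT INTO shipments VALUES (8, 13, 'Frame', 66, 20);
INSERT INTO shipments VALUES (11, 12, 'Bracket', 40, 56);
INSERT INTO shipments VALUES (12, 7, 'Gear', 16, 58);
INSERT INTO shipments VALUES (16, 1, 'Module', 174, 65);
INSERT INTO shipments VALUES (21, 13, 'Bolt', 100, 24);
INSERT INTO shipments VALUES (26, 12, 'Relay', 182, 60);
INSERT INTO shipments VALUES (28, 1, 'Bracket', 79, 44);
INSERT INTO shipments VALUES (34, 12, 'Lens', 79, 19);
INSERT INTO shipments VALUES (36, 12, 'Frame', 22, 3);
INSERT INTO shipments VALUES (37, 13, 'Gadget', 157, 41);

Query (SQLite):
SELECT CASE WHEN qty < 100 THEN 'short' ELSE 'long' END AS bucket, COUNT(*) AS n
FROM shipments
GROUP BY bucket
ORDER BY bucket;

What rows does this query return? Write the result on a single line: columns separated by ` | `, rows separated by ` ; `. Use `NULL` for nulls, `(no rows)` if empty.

long | 6 ; short | 6

Bucket rows by qty < 100 → 'short' else 'long'; count each bucket.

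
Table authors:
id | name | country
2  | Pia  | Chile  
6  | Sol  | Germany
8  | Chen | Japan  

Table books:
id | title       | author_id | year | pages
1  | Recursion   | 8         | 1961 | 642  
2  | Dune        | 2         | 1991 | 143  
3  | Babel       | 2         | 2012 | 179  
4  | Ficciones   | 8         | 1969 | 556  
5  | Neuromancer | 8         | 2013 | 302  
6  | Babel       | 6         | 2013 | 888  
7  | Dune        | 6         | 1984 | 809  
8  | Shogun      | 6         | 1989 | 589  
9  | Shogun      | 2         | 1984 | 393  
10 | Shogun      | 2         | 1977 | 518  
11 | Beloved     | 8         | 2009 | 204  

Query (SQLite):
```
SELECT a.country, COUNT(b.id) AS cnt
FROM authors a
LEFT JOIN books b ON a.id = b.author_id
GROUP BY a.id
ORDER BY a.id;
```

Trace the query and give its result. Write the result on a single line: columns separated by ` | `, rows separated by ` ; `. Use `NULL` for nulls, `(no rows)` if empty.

Chile | 4 ; Germany | 3 ; Japan | 4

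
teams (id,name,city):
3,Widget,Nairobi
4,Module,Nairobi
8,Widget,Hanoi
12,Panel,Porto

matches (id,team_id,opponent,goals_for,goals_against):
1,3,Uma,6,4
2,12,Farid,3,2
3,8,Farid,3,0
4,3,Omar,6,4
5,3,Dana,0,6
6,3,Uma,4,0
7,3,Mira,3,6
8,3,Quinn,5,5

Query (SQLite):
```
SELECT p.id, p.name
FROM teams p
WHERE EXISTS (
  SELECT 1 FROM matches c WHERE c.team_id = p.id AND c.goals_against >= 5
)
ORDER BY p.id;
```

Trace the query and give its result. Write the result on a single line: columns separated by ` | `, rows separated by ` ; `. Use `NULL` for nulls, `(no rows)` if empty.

For each teams row, check whether any matches with matching team_id has goals_against >= 5.
Keep rows where that is true.

3 | Widget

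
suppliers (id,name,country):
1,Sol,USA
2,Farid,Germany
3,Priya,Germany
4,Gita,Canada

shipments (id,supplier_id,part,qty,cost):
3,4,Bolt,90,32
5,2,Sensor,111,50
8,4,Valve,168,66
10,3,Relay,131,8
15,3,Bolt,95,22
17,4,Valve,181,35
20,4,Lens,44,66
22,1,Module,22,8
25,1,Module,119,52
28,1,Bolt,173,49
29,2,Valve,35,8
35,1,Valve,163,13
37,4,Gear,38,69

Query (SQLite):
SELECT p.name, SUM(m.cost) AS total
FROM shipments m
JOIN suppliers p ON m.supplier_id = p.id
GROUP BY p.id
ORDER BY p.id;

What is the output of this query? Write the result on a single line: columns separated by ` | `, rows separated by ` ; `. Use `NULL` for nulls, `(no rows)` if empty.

Join each shipments row to its suppliers via supplier_id.
Group joined rows by suppliers.id; compute SUM(m.cost) per group.
  1: ids {22, 25, 28, 35} → SUM(m.cost)=122
  2: ids {5, 29} → SUM(m.cost)=58
  3: ids {10, 15} → SUM(m.cost)=30
  4: ids {3, 8, 17, 20, 37} → SUM(m.cost)=268

Sol | 122 ; Farid | 58 ; Priya | 30 ; Gita | 268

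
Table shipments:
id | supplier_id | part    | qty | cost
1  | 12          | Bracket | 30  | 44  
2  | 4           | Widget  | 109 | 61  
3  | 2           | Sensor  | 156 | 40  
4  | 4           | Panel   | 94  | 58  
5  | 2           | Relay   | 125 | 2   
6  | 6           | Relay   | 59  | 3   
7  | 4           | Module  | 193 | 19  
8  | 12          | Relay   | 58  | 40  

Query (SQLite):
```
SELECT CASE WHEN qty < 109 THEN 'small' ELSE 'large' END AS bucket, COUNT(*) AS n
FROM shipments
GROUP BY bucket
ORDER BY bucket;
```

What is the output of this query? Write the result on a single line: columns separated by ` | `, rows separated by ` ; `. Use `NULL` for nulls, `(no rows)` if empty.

large | 4 ; small | 4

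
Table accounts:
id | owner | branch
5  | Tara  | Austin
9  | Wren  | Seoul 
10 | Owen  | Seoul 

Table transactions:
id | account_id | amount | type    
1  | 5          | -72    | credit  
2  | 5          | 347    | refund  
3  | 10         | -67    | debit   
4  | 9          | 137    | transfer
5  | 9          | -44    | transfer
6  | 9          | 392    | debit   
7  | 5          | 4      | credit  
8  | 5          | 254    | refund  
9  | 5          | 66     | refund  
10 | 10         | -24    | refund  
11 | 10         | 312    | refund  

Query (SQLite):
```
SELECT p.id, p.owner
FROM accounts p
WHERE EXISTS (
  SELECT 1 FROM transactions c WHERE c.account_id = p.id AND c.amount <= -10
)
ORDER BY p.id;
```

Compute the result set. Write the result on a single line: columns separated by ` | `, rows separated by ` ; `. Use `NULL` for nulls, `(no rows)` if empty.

For each accounts row, check whether any transactions with matching account_id has amount <= -10.
Keep rows where that is true.

5 | Tara ; 9 | Wren ; 10 | Owen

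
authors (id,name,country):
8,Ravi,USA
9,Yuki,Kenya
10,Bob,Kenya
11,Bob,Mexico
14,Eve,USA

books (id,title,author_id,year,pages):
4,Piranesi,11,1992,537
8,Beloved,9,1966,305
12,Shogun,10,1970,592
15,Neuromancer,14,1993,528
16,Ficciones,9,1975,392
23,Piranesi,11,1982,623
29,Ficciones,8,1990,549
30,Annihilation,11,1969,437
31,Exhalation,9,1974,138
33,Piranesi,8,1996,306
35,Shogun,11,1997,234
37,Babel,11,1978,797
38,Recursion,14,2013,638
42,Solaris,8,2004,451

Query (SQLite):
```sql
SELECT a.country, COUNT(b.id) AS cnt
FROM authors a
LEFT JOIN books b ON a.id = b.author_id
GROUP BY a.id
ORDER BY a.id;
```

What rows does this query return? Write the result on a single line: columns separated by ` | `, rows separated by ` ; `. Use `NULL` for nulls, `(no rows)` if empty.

LEFT JOIN keeps every authors row; unmatched ones get NULL for books columns.
Group by authors.id and compute COUNT(b.id). COUNT(col) of an all-NULL group is 0.
  8: ids {29, 33, 42} → COUNT(b.id)=3
  9: ids {8, 16, 31} → COUNT(b.id)=3
  10: ids {12} → COUNT(b.id)=1
  11: ids {4, 23, 30, 35, 37} → COUNT(b.id)=5
  14: ids {15, 38} → COUNT(b.id)=2

USA | 3 ; Kenya | 3 ; Kenya | 1 ; Mexico | 5 ; USA | 2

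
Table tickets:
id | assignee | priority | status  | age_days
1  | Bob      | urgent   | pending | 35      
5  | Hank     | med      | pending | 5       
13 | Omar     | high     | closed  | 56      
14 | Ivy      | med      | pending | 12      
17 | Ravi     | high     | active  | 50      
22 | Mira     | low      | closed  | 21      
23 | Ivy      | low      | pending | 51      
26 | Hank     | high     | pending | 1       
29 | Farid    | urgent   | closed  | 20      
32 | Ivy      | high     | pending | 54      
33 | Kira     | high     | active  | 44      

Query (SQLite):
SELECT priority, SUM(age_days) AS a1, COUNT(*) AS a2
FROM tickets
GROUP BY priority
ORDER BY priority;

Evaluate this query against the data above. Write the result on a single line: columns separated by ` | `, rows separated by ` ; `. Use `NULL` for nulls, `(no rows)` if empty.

Group tickets by priority.
Per group compute: SUM(age_days), COUNT(*).
  high: ids {13, 17, 26, 32, 33} → SUM(age_days)=205, COUNT(*)=5
  low: ids {22, 23} → SUM(age_days)=72, COUNT(*)=2
  med: ids {5, 14} → SUM(age_days)=17, COUNT(*)=2
  urgent: ids {1, 29} → SUM(age_days)=55, COUNT(*)=2

high | 205 | 5 ; low | 72 | 2 ; med | 17 | 2 ; urgent | 55 | 2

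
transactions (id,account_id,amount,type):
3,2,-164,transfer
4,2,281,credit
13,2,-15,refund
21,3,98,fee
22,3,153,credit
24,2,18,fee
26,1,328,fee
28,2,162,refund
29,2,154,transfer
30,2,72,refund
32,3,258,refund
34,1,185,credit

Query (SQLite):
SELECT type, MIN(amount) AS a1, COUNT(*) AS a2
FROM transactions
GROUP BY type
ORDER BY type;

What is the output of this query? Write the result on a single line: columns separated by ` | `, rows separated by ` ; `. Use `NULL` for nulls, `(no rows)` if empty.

credit | 153 | 3 ; fee | 18 | 3 ; refund | -15 | 4 ; transfer | -164 | 2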